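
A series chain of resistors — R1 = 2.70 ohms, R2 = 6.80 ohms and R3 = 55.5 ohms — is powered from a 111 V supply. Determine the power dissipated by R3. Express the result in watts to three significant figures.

162 W

The current is common to all series resistors; compute it, then apply P = I²R for the target.
R_total = 2.70 + 6.80 + 55.5 = 65.00 Ω
I = V / R_total = 111 / 65.00 = 1.708 A
P_R3 = I² × R3 = (1.708)² × 55.5 = 161.8 W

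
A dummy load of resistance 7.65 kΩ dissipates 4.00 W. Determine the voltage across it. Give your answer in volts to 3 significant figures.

Rearranging the power relation for the two known quantities gives V = √(P R).
V = √(4.00 × 7650) = 174.9 V

175 V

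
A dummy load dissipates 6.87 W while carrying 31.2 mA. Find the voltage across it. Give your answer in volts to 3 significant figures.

220 V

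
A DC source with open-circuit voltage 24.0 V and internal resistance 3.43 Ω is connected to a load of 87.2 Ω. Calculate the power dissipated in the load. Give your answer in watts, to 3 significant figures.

6.11 W

The internal resistance and the load are in series, so the same I flows through both; get I from ε/(r+R), then I²R for the load.
I = ε / (r + R) = 24.0 / (3.43 + 87.2) = 0.2648 A
P_load = I² R = (0.2648)² × 87.2 = 6.115 W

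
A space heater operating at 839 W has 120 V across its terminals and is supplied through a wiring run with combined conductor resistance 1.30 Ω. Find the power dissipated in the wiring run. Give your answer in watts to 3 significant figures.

The wiring run and load are in series, so the same current flows in both; the loss is I²R_line.
I = P / V = 839 / 120 = 6.992 A through the wiring run.
P_line = I² R_line = (6.992)² × 1.30 = 63.55 W

63.5 W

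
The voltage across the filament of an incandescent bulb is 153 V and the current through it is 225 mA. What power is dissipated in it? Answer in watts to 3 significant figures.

34.4 W

Both the voltage across and the current through the element are known, so P = V I applies directly.
P = 153 V × 0.2250 A = 34.43 W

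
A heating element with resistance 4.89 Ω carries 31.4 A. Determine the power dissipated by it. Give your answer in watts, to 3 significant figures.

4820 W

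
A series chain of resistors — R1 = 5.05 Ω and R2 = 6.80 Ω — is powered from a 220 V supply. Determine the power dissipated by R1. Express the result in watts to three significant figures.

1740 W

In a series string the same current flows through every resistor — find that current, then P = I²R for the one we want.
R_total = 5.05 + 6.80 = 11.85 Ω
I = V / R_total = 220 / 11.85 = 18.57 A
P_R1 = I² × R1 = (18.57)² × 5.05 = 1741 W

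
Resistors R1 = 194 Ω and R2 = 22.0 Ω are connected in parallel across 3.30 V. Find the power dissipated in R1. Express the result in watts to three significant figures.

0.0561 W

The supply voltage appears across each parallel branch — just use P = V²/R1.
P_R1 = V² / R1 = (3.30)² / 194 Ω = 0.05613 W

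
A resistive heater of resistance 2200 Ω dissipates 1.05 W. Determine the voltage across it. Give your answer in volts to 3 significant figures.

From P = V I = I²R = V²/R, with the two given quantities we get V = √(P R).
V = √(1.05 × 2200) = 48.06 V

48.1 V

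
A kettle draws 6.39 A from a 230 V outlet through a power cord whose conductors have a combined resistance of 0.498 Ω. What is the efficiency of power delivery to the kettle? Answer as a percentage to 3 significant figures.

98.6 %

The power cord carries the full 6.39 A.
P_line = I² R_line = (6.390)² × 0.498 = 20.33 W
P_source = V I = 230 × 6.390 = 1470 W; P_load = 1449 W
η = P_load / P_source = 1449 / 1470 = 0.9862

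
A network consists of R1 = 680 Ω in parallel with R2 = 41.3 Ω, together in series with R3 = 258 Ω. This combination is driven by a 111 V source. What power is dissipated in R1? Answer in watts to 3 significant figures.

First find R_p for the parallel pair, then treat R_p + R3 as a series loop.
R_p = (680×41.3)/(680+41.3) = 38.94 Ω
R_total = R_p + 258 = 38.94 + 258 = 296.9 Ω
I = V / R_total = 111 / 296.9 = 0.3738 A
Voltage across the parallel pair: V_p = I × R_p = 0.3738 × 38.94 = 14.55 V
Use P = V²/R for R1 with V = V_p.
P_R1 = (14.55)² / 680 = 0.3115 W

0.312 W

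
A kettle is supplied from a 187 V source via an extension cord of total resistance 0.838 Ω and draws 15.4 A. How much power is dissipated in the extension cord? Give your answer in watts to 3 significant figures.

Line loss is just I²R for the cable — we know both I and R_line directly.
The extension cord carries the full 15.4 A.
P_line = I² R_line = (15.40)² × 0.838 = 198.7 W

199 W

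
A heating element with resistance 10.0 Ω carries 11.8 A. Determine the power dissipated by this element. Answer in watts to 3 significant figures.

1390 W

The current through and the resistance of the element are both given; use P = I²R.
P = (11.80 A)² × 10.0 Ω = 1392 W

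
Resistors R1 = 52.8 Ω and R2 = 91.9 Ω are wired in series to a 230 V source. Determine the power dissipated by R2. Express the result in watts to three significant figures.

232 W

Series elements share the same current, so find I first, then use P = I²R.
R_total = 52.8 + 91.9 = 144.7 Ω
I = V / R_total = 230 / 144.7 = 1.589 A
P_R2 = I² × R2 = (1.589)² × 91.9 = 232.2 W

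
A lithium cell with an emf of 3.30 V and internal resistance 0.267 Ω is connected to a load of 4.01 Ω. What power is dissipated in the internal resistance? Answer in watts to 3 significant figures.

Internal loss is I²r, with I set by the total series resistance r+R.
I = ε / (r + R) = 3.30 / (0.267 + 4.01) = 0.7716 A
P_int = I² r = (0.7716)² × 0.267 = 0.1590 W

0.159 W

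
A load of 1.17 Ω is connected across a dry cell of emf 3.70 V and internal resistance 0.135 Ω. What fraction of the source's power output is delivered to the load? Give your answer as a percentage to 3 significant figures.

The source delivers εI, of which I²R reaches the load and I²r is lost; since I is common, η = R/(R+r).
η = R / (R + r) = 1.17 / (1.17 + 0.135) = 0.8966

89.7 %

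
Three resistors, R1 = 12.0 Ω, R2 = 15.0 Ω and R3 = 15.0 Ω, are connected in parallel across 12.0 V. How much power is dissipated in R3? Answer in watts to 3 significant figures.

9.60 W

Every branch has 12.0 V across it, so for R3 the power is simply V²/R.
P_R3 = V² / R3 = (12.0)² / 15.0 Ω = 9.600 W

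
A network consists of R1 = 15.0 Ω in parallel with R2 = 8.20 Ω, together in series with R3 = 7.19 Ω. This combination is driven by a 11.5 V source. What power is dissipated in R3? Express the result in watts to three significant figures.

6.09 W

Collapse the R1‖R2 pair into one equivalent R_p; then R_p and R3 form a series string.
R_p = (15.0×8.20)/(15.0+8.20) = 5.302 Ω
R_total = R_p + 7.19 = 5.302 + 7.19 = 12.49 Ω
I = V / R_total = 11.5 / 12.49 = 0.9206 A
All the supply current flows through R3; use P = I²R3.
P_R3 = (0.9206)² × 7.19 = 6.094 W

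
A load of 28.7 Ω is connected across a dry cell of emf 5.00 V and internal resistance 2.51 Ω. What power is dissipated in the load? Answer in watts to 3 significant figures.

Find the circuit current first, then P = I²R for the load (series elements share I).
I = ε / (r + R) = 5.00 / (2.51 + 28.7) = 0.1602 A
P_load = I² R = (0.1602)² × 28.7 = 0.7366 W

0.737 W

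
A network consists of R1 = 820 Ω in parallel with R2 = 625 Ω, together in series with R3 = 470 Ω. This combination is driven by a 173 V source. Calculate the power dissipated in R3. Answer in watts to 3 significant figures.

20.7 W

Combine R1 and R2 into their parallel equivalent first, reducing the network to two series resistors.
R_p = (820×625)/(820+625) = 354.7 Ω
R_total = R_p + 470 = 354.7 + 470 = 824.7 Ω
I = V / R_total = 173 / 824.7 = 0.2098 A
R3 is the series element, so its power is I²R.
P_R3 = (0.2098)² × 470 = 20.68 W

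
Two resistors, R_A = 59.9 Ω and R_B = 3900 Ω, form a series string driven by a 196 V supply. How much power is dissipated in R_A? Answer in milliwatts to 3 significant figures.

In a series string the same current flows through every resistor — find that current, then P = I²R for the one we want.
R_total = 59.9 + 3900 = 3960 Ω
I = V / R_total = 196 / 3960 = 0.04950 A
P_R_A = I² × R_A = (0.04950)² × 59.9 = 0.1467 W

147 mW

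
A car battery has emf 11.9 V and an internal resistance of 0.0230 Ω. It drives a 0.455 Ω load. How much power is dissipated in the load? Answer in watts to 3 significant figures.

282 W

With r and R in series, I = ε/(r+R); the load dissipates I²R.
I = ε / (r + R) = 11.9 / (0.0230 + 0.455) = 24.90 A
P_load = I² R = (24.90)² × 0.455 = 282.0 W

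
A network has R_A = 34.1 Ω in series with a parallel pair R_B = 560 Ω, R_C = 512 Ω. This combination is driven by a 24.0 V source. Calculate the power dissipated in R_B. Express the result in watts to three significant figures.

0.809 W

First combine the parallel branches into one equivalent R_p, then R_A + R_p is a series pair.
R_p = (560×512)/(560+512) = 267.5 Ω
R_total = 34.1 + 267.5 = 301.6 Ω
I = V / R_total = 24.0 / 301.6 = 0.07959 A
Voltage across the parallel pair: V_p = I × R_p = 0.07959 × 267.5 = 21.29 V
R_B sees V_p directly, so P = V_p² / R_B.
P_R_B = (21.29)² / 560 = 0.8091 W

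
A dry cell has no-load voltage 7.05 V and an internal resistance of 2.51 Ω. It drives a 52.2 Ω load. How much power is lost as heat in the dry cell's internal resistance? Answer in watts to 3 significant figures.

r is in series with the load, so it carries the full circuit current — the loss in it is I²r.
I = ε / (r + R) = 7.05 / (2.51 + 52.2) = 0.1289 A
P_int = I² r = (0.1289)² × 2.51 = 0.04168 W

0.0417 W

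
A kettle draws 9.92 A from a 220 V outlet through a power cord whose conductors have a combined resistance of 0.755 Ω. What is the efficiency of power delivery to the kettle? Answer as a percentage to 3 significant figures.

96.6 %

The power cord carries the full 9.92 A.
P_line = I² R_line = (9.920)² × 0.755 = 74.30 W
P_source = V I = 220 × 9.920 = 2182 W; P_load = 2108 W
η = P_load / P_source = 2108 / 2182 = 0.9660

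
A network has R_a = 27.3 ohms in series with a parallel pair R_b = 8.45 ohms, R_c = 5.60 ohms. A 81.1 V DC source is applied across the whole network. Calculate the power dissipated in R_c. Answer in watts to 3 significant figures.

Reduce the parallel pair to R_p first; the network is then a simple series string.
R_p = (8.45×5.60)/(8.45+5.60) = 3.368 Ω
R_total = 27.3 + 3.368 = 30.67 Ω
I = V / R_total = 81.1 / 30.67 = 2.644 A
Voltage across the parallel pair: V_p = I × R_p = 2.644 × 3.368 = 8.906 V
R_c is across V_p, so use P = V²/R for that branch.
P_R_c = (8.906)² / 5.60 = 14.17 W

14.2 W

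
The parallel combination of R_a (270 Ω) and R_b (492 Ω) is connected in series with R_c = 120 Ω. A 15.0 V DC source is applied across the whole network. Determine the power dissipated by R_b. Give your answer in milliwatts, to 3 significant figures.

160 mW

Reduce the parallel combination to a single R_p; the circuit then becomes R_p in series with the remaining resistor.
R_p = (270×492)/(270+492) = 174.3 Ω
R_total = R_p + 120 = 174.3 + 120 = 294.3 Ω
I = V / R_total = 15.0 / 294.3 = 0.05096 A
Voltage across the parallel pair: V_p = I × R_p = 0.05096 × 174.3 = 8.884 V
R_b has V_p across it, so P = V_p²/R_b.
P_R_b = (8.884)² / 492 = 0.1604 W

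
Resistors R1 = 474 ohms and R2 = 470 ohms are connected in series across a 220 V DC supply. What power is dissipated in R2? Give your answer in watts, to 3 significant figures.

25.5 W

Every series element carries the same I. Get I from the total resistance, then P = I² × R2.
R_total = 474 + 470 = 944.0 Ω
I = V / R_total = 220 / 944.0 = 0.2331 A
P_R2 = I² × R2 = (0.2331)² × 470 = 25.53 W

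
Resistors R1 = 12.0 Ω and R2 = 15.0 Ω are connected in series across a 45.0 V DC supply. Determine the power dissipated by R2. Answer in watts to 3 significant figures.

The current is common to all series resistors; compute it, then apply P = I²R for the target.
R_total = 12.0 + 15.0 = 27.00 Ω
I = V / R_total = 45.0 / 27.00 = 1.667 A
P_R2 = I² × R2 = (1.667)² × 15.0 = 41.67 W

41.7 W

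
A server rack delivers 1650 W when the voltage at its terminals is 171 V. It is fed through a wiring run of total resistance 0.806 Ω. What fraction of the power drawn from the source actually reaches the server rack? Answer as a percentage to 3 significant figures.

I = P / V = 1650 / 171 = 9.649 A through the wiring run.
P_line = I² R_line = (9.649)² × 0.806 = 75.04 W
P_source = P_load + P_line = 1650 + 75.04 = 1725 W
η = P_load / P_source = 1650 / 1725 = 0.9565

95.6 %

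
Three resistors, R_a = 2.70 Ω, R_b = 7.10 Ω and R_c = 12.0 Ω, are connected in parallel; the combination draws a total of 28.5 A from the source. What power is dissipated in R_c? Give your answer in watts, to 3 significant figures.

Parallel branches share V, not I — compute V via R_eq, then use V²/R for the target branch.
1/R_eq = 1/2.70 + 1/7.10 + 1/12.0 ⇒ R_eq = 1.682 Ω
V = I_total × R_eq = 28.50 × 1.682 = 47.94 V
P_R_c = V² / R_c = (47.94)² / 12.0 = 191.5 W

191 W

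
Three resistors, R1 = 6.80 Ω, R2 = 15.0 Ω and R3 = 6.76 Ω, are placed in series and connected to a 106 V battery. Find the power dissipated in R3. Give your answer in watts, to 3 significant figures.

93.1 W

Series elements share the same current, so find I first, then use P = I²R.
R_total = 6.80 + 15.0 + 6.76 = 28.56 Ω
I = V / R_total = 106 / 28.56 = 3.711 A
P_R3 = I² × R3 = (3.711)² × 6.76 = 93.12 W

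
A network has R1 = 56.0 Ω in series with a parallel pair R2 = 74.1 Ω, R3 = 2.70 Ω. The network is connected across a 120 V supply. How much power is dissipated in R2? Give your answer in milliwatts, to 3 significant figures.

384 mW

First combine the parallel branches into one equivalent R_p, then R1 + R_p is a series pair.
R_p = (74.1×2.70)/(74.1+2.70) = 2.605 Ω
R_total = 56.0 + 2.605 = 58.61 Ω
I = V / R_total = 120 / 58.61 = 2.048 A
Voltage across the parallel pair: V_p = I × R_p = 2.048 × 2.605 = 5.334 V
R2 sees V_p directly, so P = V_p² / R2.
P_R2 = (5.334)² / 74.1 = 0.3840 W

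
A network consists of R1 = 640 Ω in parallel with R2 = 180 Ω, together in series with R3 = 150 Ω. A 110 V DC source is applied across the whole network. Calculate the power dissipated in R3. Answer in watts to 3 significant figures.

21.5 W

Collapse the R1‖R2 pair into one equivalent R_p; then R_p and R3 form a series string.
R_p = (640×180)/(640+180) = 140.5 Ω
R_total = R_p + 150 = 140.5 + 150 = 290.5 Ω
I = V / R_total = 110 / 290.5 = 0.3787 A
R3 is the series element, so its power is I²R.
P_R3 = (0.3787)² × 150 = 21.51 W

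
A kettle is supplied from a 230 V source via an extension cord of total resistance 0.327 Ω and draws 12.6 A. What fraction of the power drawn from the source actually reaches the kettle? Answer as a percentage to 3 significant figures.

The extension cord carries the full 12.6 A.
P_line = I² R_line = (12.60)² × 0.327 = 51.91 W
P_source = V I = 230 × 12.60 = 2898 W; P_load = 2846 W
η = P_load / P_source = 2846 / 2898 = 0.9821

98.2 %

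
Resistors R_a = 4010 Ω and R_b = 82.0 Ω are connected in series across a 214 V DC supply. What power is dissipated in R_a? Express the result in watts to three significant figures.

11.0 W

In a series string the same current flows through every resistor — find that current, then P = I²R for the one we want.
R_total = 4010 + 82.0 = 4092 Ω
I = V / R_total = 214 / 4092 = 0.05230 A
P_R_a = I² × R_a = (0.05230)² × 4010 = 10.97 W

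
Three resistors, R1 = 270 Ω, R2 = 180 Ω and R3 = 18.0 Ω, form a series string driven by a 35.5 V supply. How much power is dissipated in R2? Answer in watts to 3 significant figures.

Every series element carries the same I. Get I from the total resistance, then P = I² × R2.
R_total = 270 + 180 + 18.0 = 468.0 Ω
I = V / R_total = 35.5 / 468.0 = 0.07585 A
P_R2 = I² × R2 = (0.07585)² × 180 = 1.036 W

1.04 W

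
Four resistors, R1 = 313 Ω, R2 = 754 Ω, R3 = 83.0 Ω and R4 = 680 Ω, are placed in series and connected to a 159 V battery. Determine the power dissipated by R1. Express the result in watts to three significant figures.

Since the resistors are in series they all carry the loop current I = V/R_total; the power in any one is I²R.
R_total = 313 + 754 + 83.0 + 680 = 1830 Ω
I = V / R_total = 159 / 1830 = 0.08689 A
P_R1 = I² × R1 = (0.08689)² × 313 = 2.363 W

2.36 W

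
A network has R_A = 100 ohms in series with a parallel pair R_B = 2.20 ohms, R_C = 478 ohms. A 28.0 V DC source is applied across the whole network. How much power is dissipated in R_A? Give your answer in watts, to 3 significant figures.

7.51 W

Collapse R_B‖R_C to a single equivalent, reducing the network to two series elements.
R_p = (2.20×478)/(2.20+478) = 2.190 Ω
R_total = 100 + 2.190 = 102.2 Ω
I = V / R_total = 28.0 / 102.2 = 0.2740 A
The full supply current passes through R_A: P = I²R.
P_R_A = (0.2740)² × 100 = 7.508 W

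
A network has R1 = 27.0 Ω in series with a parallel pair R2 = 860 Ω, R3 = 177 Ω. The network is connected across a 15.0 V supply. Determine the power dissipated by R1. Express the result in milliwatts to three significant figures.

Replace R2 and R3 with their parallel equivalent so the circuit becomes R1 in series with R_p.
R_p = (860×177)/(860+177) = 146.8 Ω
R_total = 27.0 + 146.8 = 173.8 Ω
I = V / R_total = 15.0 / 173.8 = 0.08631 A
R1 carries the full series current, so P = I²R.
P_R1 = (0.08631)² × 27.0 = 0.2011 W

201 mW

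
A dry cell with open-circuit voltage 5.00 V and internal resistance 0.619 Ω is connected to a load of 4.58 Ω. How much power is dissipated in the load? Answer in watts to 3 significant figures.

Load and internal resistance form a series loop — compute the loop current, then the load power via I²R.
I = ε / (r + R) = 5.00 / (0.619 + 4.58) = 0.9617 A
P_load = I² R = (0.9617)² × 4.58 = 4.236 W

4.24 W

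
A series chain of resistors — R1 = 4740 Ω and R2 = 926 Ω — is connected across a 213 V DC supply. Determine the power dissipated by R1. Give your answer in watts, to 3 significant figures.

6.70 W

Every series element carries the same I. Get I from the total resistance, then P = I² × R1.
R_total = 4740 + 926 = 5666 Ω
I = V / R_total = 213 / 5666 = 0.03759 A
P_R1 = I² × R1 = (0.03759)² × 4740 = 6.699 W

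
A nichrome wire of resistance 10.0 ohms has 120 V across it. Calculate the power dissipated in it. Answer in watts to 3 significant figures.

With V across and R both known, P = V²/R gives the dissipation directly.
P = (120 V)² / 10.0 Ω = 1440 W

1440 W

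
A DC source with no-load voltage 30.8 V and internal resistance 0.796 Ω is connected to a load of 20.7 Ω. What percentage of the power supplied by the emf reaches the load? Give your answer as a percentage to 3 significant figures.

96.3 %

Both r and R carry the same current, so the power split is just the resistance split: η = R/(R+r).
η = R / (R + r) = 20.7 / (20.7 + 0.796) = 0.9630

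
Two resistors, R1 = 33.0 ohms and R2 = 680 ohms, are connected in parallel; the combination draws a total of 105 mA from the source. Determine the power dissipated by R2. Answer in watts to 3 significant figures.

Only the total current is stated, so first find the parallel equivalent to get the voltage across the combination.
1/R_eq = 1/33.0 + 1/680 ⇒ R_eq = 31.47 Ω
V = I_total × R_eq = 0.1050 × 31.47 = 3.305 V
P_R2 = V² / R2 = (3.305)² / 680 = 0.01606 W

0.0161 W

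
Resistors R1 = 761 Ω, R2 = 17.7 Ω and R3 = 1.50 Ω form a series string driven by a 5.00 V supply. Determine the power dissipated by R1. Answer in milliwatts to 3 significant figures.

31.3 mW

Series elements share the same current, so find I first, then use P = I²R.
R_total = 761 + 17.7 + 1.50 = 780.2 Ω
I = V / R_total = 5.00 / 780.2 = 0.006409 A
P_R1 = I² × R1 = (0.006409)² × 761 = 0.03125 W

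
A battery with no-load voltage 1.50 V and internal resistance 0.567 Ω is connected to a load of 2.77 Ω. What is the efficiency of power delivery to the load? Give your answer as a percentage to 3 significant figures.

η = P_load/(P_load+P_int) = I²R/(I²R+I²r) = R/(R+r) — the I² cancels for series elements.
η = R / (R + r) = 2.77 / (2.77 + 0.567) = 0.8301

83.0 %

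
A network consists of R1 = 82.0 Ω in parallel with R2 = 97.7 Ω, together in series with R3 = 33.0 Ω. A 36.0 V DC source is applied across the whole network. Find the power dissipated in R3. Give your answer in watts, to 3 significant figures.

7.11 W

First find R_p for the parallel pair, then treat R_p + R3 as a series loop.
R_p = (82.0×97.7)/(82.0+97.7) = 44.58 Ω
R_total = R_p + 33.0 = 44.58 + 33.0 = 77.58 Ω
I = V / R_total = 36.0 / 77.58 = 0.4640 A
R3 is the series element, so its power is I²R.
P_R3 = (0.4640)² × 33.0 = 7.106 W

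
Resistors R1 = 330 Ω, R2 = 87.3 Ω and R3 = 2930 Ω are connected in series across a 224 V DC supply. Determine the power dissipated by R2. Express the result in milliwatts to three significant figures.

Series elements share the same current, so find I first, then use P = I²R.
R_total = 330 + 87.3 + 2930 = 3347 Ω
I = V / R_total = 224 / 3347 = 0.06692 A
P_R2 = I² × R2 = (0.06692)² × 87.3 = 0.3909 W

391 mW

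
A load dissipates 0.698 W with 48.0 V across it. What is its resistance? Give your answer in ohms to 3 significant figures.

3300 Ω

Inverting the appropriate power form: R = V² / P.
R = (48.0)² / 0.698 = 3301 Ω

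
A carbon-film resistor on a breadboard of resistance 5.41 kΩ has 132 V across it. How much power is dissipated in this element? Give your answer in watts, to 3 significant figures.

We know the drop across the element and its resistance — P = V²/R, one step.
P = (132 V)² / 5410 Ω = 3.221 W

3.22 W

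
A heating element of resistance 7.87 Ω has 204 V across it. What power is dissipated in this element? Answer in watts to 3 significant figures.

We know the drop across the element and its resistance — P = V²/R, one step.
P = (204 V)² / 7.87 Ω = 5288 W

5290 W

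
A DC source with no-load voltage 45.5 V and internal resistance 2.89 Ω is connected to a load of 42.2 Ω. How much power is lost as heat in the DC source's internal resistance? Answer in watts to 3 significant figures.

The internal resistance carries the same current as the load; P_int = I²r.
I = ε / (r + R) = 45.5 / (2.89 + 42.2) = 1.009 A
P_int = I² r = (1.009)² × 2.89 = 2.943 W

2.94 W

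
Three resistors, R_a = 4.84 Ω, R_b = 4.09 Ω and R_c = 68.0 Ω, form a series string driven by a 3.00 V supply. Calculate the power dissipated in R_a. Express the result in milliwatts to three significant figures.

Since the resistors are in series they all carry the loop current I = V/R_total; the power in any one is I²R.
R_total = 4.84 + 4.09 + 68.0 = 76.93 Ω
I = V / R_total = 3.00 / 76.93 = 0.03900 A
P_R_a = I² × R_a = (0.03900)² × 4.84 = 0.007360 W

7.36 mW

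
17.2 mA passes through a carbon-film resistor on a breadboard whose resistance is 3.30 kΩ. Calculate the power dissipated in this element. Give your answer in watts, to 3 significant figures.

0.976 W

Knowing I and R, the power is just I²R — no need to find V first.
P = (0.01720 A)² × 3300 Ω = 0.9763 W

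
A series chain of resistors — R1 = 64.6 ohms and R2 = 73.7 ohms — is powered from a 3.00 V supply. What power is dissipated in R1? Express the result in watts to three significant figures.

The current is common to all series resistors; compute it, then apply P = I²R for the target.
R_total = 64.6 + 73.7 = 138.3 Ω
I = V / R_total = 3.00 / 138.3 = 0.02169 A
P_R1 = I² × R1 = (0.02169)² × 64.6 = 0.03040 W

0.0304 W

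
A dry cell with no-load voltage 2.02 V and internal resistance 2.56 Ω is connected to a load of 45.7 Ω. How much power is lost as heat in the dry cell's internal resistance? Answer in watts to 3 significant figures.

Internal loss is I²r, with I set by the total series resistance r+R.
I = ε / (r + R) = 2.02 / (2.56 + 45.7) = 0.04186 A
P_int = I² r = (0.04186)² × 2.56 = 0.004485 W

0.00449 W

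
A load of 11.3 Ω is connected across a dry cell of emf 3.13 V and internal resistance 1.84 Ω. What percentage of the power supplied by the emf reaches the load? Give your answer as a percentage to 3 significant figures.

Both r and R carry the same current, so the power split is just the resistance split: η = R/(R+r).
η = R / (R + r) = 11.3 / (11.3 + 1.84) = 0.8600

86.0 %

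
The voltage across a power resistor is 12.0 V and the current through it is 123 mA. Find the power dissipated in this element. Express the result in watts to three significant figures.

1.48 W

Since both terminal voltage and current are stated, P = V I gives the power in one step.
P = 12.0 V × 0.1230 A = 1.476 W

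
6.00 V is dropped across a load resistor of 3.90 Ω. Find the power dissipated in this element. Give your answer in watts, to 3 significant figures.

9.23 W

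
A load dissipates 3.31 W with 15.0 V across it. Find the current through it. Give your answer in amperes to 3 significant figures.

0.221 A

From P = V I = I²R = V²/R, with the two given quantities we get I = P / V.
I = 3.31 / 15.0 = 0.2207 A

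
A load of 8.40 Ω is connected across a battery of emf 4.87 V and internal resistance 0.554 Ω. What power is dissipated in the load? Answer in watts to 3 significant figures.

2.48 W

Load and internal resistance form a series loop — compute the loop current, then the load power via I²R.
I = ε / (r + R) = 4.87 / (0.554 + 8.40) = 0.5439 A
P_load = I² R = (0.5439)² × 8.40 = 2.485 W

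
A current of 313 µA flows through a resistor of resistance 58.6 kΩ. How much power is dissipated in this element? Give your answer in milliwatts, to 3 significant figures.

5.74 mW

Current and resistance are given, so P = I²R is the direct form.
P = (0.0003130 A)² × 58600 Ω = 0.005741 W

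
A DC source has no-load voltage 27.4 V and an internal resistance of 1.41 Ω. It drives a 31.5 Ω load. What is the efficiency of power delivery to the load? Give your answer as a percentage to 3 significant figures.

95.7 %

The source delivers εI, of which I²R reaches the load and I²r is lost; since I is common, η = R/(R+r).
η = R / (R + r) = 31.5 / (31.5 + 1.41) = 0.9572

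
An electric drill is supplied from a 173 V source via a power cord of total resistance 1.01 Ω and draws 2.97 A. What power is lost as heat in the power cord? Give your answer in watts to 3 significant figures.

8.91 W

Line loss is just I²R for the cable — we know both I and R_line directly.
The power cord carries the full 2.97 A.
P_line = I² R_line = (2.970)² × 1.01 = 8.909 W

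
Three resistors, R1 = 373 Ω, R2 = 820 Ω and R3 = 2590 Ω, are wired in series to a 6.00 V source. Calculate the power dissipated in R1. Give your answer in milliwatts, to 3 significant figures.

0.938 mW

In a series string the same current flows through every resistor — find that current, then P = I²R for the one we want.
R_total = 373 + 820 + 2590 = 3783 Ω
I = V / R_total = 6.00 / 3783 = 0.001586 A
P_R1 = I² × R1 = (0.001586)² × 373 = 0.0009383 W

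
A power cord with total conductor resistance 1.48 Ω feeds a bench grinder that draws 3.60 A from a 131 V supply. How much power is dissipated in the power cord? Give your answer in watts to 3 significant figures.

The power cord and load are in series, so the same current flows in both; the loss is I²R_line.
The power cord carries the full 3.60 A.
P_line = I² R_line = (3.600)² × 1.48 = 19.18 W

19.2 W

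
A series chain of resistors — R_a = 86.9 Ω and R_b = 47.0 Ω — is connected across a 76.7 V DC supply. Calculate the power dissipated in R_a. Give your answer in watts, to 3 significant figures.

In a series string the same current flows through every resistor — find that current, then P = I²R for the one we want.
R_total = 86.9 + 47.0 = 133.9 Ω
I = V / R_total = 76.7 / 133.9 = 0.5728 A
P_R_a = I² × R_a = (0.5728)² × 86.9 = 28.51 W

28.5 W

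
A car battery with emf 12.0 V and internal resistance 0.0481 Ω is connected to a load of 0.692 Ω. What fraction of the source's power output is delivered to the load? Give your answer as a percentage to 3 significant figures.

93.5 %

The source delivers εI, of which I²R reaches the load and I²r is lost; since I is common, η = R/(R+r).
η = R / (R + r) = 0.692 / (0.692 + 0.0481) = 0.9350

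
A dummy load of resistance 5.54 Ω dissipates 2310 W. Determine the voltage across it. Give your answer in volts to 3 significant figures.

Rearranging the power relation for the two known quantities gives V = √(P R).
V = √(2310 × 5.54) = 113.1 V

113 V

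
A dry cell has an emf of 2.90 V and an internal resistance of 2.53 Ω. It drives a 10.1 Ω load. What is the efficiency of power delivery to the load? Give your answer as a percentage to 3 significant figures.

Efficiency is P_load / P_total. With a series r and R sharing the same I, P = I²R for each, so η = R/(R+r).
η = R / (R + r) = 10.1 / (10.1 + 2.53) = 0.7997

80.0 %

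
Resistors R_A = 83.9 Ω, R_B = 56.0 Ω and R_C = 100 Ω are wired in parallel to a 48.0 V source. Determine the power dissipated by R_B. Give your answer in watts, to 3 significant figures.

Parallel branches share the same voltage; P = V²/R gives the branch power in one step.
P_R_B = V² / R_B = (48.0)² / 56.0 Ω = 41.14 W

41.1 W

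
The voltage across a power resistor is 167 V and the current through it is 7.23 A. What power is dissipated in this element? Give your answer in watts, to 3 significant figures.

1210 W

V and I are known directly — P = V I, no intermediate step needed.
P = 167 V × 7.230 A = 1207 W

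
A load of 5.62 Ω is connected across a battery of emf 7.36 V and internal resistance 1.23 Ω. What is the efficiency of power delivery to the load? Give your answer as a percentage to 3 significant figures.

82.0 %

η = P_load/(P_load+P_int) = I²R/(I²R+I²r) = R/(R+r) — the I² cancels for series elements.
η = R / (R + r) = 5.62 / (5.62 + 1.23) = 0.8204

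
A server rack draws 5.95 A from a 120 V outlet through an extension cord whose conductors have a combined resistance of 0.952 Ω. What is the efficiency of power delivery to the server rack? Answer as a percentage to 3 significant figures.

The extension cord carries the full 5.95 A.
P_line = I² R_line = (5.950)² × 0.952 = 33.70 W
P_source = V I = 120 × 5.950 = 714.0 W; P_load = 680.3 W
η = P_load / P_source = 680.3 / 714.0 = 0.9528

95.3 %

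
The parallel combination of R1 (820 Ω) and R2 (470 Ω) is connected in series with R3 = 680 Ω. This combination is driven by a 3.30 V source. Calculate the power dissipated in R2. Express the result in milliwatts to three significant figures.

Combine R1 and R2 into their parallel equivalent first, reducing the network to two series resistors.
R_p = (820×470)/(820+470) = 298.8 Ω
R_total = R_p + 680 = 298.8 + 680 = 978.8 Ω
I = V / R_total = 3.30 / 978.8 = 0.003372 A
Voltage across the parallel pair: V_p = I × R_p = 0.003372 × 298.8 = 1.007 V
R2 sits across V_p; its power is V_p²/R.
P_R2 = (1.007)² / 470 = 0.002159 W

2.16 mW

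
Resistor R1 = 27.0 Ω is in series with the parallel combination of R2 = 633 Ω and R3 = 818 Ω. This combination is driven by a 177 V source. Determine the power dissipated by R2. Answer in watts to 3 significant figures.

First combine the parallel branches into one equivalent R_p, then R1 + R_p is a series pair.
R_p = (633×818)/(633+818) = 356.9 Ω
R_total = 27.0 + 356.9 = 383.9 Ω
I = V / R_total = 177 / 383.9 = 0.4611 A
Voltage across the parallel pair: V_p = I × R_p = 0.4611 × 356.9 = 164.5 V
With V_p across R2, its power is V_p²/R2.
P_R2 = (164.5)² / 633 = 42.78 W

42.8 W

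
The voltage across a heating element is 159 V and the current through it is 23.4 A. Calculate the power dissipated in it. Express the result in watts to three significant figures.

3720 W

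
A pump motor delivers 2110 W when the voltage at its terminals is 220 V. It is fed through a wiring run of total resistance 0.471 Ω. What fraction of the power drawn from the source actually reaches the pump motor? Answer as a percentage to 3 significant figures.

I = P / V = 2110 / 220 = 9.591 A through the wiring run.
P_line = I² R_line = (9.591)² × 0.471 = 43.33 W
P_source = P_load + P_line = 2110 + 43.33 = 2153 W
η = P_load / P_source = 2110 / 2153 = 0.9799

98.0 %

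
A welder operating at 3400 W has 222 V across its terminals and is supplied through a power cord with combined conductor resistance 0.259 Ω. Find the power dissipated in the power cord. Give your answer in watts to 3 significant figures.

The power cord is a series resistance carrying the load current; its dissipation is I²R_line.
I = P / V = 3400 / 222 = 15.32 A through the power cord.
P_line = I² R_line = (15.32)² × 0.259 = 60.75 W

60.8 W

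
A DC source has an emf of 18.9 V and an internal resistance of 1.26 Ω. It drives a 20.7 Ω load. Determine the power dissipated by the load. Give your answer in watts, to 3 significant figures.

15.3 W

The internal resistance and the load are in series, so the same I flows through both; get I from ε/(r+R), then I²R for the load.
I = ε / (r + R) = 18.9 / (1.26 + 20.7) = 0.8607 A
P_load = I² R = (0.8607)² × 20.7 = 15.33 W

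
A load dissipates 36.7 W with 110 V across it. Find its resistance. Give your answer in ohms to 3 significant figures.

330 Ω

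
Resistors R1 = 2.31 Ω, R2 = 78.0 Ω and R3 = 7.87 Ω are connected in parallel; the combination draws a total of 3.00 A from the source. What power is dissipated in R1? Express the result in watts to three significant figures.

11.9 W

We need the common branch voltage; get it from I_total × R_eq, then P = V²/R for the branch.
1/R_eq = 1/2.31 + 1/78.0 + 1/7.87 ⇒ R_eq = 1.746 Ω
V = I_total × R_eq = 3.000 × 1.746 = 5.238 V
P_R1 = V² / R1 = (5.238)² / 2.31 = 11.88 W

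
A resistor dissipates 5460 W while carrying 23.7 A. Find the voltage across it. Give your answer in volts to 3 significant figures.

From P = V I = I²R = V²/R, with the two given quantities we get V = P / I.
V = 5460 / 23.70 = 230.4 V

230 V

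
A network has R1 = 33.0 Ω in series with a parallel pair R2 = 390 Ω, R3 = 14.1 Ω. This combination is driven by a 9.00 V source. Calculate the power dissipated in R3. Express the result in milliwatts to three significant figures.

490 mW

Reduce the parallel pair to R_p first; the network is then a simple series string.
R_p = (390×14.1)/(390+14.1) = 13.61 Ω
R_total = 33.0 + 13.61 = 46.61 Ω
I = V / R_total = 9.00 / 46.61 = 0.1931 A
Voltage across the parallel pair: V_p = I × R_p = 0.1931 × 13.61 = 2.628 V
R3 is across V_p, so use P = V²/R for that branch.
P_R3 = (2.628)² / 14.1 = 0.4897 W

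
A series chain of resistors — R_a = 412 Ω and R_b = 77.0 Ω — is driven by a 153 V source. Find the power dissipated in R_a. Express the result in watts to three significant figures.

40.3 W

Every series element carries the same I. Get I from the total resistance, then P = I² × R_a.
R_total = 412 + 77.0 = 489.0 Ω
I = V / R_total = 153 / 489.0 = 0.3129 A
P_R_a = I² × R_a = (0.3129)² × 412 = 40.33 W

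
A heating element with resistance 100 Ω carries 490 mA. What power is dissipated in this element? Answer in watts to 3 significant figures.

Current and resistance are given, so P = I²R is the direct form.
P = (0.4900 A)² × 100 Ω = 24.01 W

24.0 W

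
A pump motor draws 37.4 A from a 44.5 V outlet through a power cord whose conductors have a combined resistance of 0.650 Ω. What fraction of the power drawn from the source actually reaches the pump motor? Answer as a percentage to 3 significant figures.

45.4 %

The power cord carries the full 37.4 A.
P_line = I² R_line = (37.40)² × 0.650 = 909.2 W
P_source = V I = 44.5 × 37.40 = 1664 W; P_load = 755.1 W
η = P_load / P_source = 755.1 / 1664 = 0.4537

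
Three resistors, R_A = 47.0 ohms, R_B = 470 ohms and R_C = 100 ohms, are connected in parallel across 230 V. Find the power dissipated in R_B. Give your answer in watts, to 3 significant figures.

Each parallel branch sees the full supply voltage, so P = V²/R applies directly to the target branch.
P_R_B = V² / R_B = (230)² / 470 Ω = 112.6 W

113 W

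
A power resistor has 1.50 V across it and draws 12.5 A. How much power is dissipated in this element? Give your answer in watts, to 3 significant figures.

18.8 W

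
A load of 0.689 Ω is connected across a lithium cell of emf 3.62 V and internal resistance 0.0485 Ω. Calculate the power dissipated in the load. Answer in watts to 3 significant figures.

16.6 W

With r and R in series, I = ε/(r+R); the load dissipates I²R.
I = ε / (r + R) = 3.62 / (0.0485 + 0.689) = 4.908 A
P_load = I² R = (4.908)² × 0.689 = 16.60 W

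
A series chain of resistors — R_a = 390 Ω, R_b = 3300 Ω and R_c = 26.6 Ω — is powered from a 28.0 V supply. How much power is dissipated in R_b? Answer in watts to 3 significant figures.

0.187 W

Series elements share the same current, so find I first, then use P = I²R.
R_total = 390 + 3300 + 26.6 = 3717 Ω
I = V / R_total = 28.0 / 3717 = 0.007534 A
P_R_b = I² × R_b = (0.007534)² × 3300 = 0.1873 W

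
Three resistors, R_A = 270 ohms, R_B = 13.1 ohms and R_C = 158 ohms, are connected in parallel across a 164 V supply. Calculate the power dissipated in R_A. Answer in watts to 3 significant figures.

The supply voltage appears across each parallel branch — just use P = V²/R_A.
P_R_A = V² / R_A = (164)² / 270 Ω = 99.61 W

99.6 W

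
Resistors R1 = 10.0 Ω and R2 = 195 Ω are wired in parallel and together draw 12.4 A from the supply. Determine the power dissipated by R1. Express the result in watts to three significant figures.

1390 W

Parallel branches share V, not I — compute V via R_eq, then use V²/R for the target branch.
1/R_eq = 1/10.0 + 1/195 ⇒ R_eq = 9.512 Ω
V = I_total × R_eq = 12.40 × 9.512 = 118.0 V
P_R1 = V² / R1 = (118.0)² / 10.0 = 1391 W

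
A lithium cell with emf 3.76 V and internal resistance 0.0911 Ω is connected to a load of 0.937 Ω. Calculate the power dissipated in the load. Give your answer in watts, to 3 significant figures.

The internal resistance and the load are in series, so the same I flows through both; get I from ε/(r+R), then I²R for the load.
I = ε / (r + R) = 3.76 / (0.0911 + 0.937) = 3.657 A
P_load = I² R = (3.657)² × 0.937 = 12.53 W

12.5 W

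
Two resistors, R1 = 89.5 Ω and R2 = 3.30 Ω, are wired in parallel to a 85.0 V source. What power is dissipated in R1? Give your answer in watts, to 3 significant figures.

80.7 W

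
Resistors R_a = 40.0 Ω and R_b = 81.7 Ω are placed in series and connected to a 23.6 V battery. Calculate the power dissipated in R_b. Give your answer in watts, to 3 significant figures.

3.07 W

Every series element carries the same I. Get I from the total resistance, then P = I² × R_b.
R_total = 40.0 + 81.7 = 121.7 Ω
I = V / R_total = 23.6 / 121.7 = 0.1939 A
P_R_b = I² × R_b = (0.1939)² × 81.7 = 3.072 W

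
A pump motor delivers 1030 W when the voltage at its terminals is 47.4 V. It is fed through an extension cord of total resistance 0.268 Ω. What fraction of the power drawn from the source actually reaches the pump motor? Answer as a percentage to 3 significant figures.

I = P / V = 1030 / 47.4 = 21.73 A through the extension cord.
P_line = I² R_line = (21.73)² × 0.268 = 126.5 W
P_source = P_load + P_line = 1030 + 126.5 = 1157 W
η = P_load / P_source = 1030 / 1157 = 0.8906

89.1 %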